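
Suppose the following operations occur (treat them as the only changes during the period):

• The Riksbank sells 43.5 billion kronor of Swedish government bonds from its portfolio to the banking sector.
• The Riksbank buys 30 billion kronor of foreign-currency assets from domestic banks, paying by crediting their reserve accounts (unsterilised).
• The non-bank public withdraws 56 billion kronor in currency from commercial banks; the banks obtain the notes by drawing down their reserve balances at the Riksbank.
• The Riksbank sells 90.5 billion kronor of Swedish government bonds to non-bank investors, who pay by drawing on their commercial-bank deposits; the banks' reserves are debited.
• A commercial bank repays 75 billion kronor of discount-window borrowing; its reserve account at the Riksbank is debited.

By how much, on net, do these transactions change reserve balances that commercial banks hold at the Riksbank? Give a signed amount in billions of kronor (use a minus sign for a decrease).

Riksbank balance sheet:
  Assets:      Securities −134B, Loans to banks −75B, Foreign assets +30B
  Liabilities: Bank reserves −235B, Currency in circulation +56B
So the change in reserve balances that commercial banks hold at the Riksbank is -235 billion.

-235 billion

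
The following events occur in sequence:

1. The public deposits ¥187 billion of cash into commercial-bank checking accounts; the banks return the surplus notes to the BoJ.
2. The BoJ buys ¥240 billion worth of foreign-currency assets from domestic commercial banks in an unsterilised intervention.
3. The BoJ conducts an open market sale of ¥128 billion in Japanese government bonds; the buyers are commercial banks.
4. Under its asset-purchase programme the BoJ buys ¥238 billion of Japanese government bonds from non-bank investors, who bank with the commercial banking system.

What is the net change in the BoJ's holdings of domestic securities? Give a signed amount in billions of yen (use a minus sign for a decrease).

BoJ balance sheet:
  Assets:      Securities +¥110B, Foreign assets +¥240B
  Liabilities: Bank reserves +¥537B, Currency in circulation −¥187B
So the change in the BoJ's holdings of domestic securities is +¥110 billion.

+¥110 billion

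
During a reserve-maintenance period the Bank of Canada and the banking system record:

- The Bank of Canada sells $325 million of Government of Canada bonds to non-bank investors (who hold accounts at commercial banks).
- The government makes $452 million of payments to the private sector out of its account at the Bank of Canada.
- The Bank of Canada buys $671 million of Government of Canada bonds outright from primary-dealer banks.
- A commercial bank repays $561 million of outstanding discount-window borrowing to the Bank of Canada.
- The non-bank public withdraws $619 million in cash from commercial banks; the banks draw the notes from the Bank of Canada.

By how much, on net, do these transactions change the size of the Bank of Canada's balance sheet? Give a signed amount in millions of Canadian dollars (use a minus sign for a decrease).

-$215 million

Asset sale (to non-banks) $325 million: a Bank of Canada asset is shed → −$325M.
Government spending $452 million: only the composition of liabilities changes → 0.
OMO purchase (from banks) $671 million: a Bank of Canada asset is acquired → +$671M.
Discount-window repayment $561 million: a Bank of Canada asset is shed → −$561M.
Currency withdrawal $619 million: only the composition of liabilities changes → 0.
Net: −325 + 0 + 671 − 561 + 0 = -$215 million.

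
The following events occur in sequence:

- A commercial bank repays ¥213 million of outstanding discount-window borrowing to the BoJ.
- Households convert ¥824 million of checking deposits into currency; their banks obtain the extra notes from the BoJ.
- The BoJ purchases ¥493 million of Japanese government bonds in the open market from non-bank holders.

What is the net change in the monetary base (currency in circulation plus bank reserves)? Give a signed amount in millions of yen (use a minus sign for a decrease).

+¥280 million

Discount-window repayment ¥213 million: BoJ balance sheet contracts → −¥213M.
Currency withdrawal ¥824 million: just a shift between currency and reserves — both are base money → 0.
Asset purchase (from non-banks) ¥493 million: BoJ balance sheet expands → +¥493M.
Net: −213 + 0 + 493 = +¥280 million.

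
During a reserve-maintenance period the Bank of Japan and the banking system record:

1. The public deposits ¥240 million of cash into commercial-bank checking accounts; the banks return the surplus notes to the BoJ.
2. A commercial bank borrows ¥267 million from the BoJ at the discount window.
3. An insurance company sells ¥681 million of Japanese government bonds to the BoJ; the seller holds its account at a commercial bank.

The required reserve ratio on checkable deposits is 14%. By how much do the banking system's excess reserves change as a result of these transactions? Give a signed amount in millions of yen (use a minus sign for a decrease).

Currency deposit ¥240 million: reserves +¥240M, deposits +¥240M.
Discount-window loan ¥267 million: reserves +¥267M, deposits 0.
Asset purchase (from non-banks) ¥681 million: reserves +¥681M, deposits +¥681M.
Totals: Δreserves = +¥1188M, Δdeposits = +¥921M.
Δrequired reserves = 14% × +¥921M = +¥128.94M.
Δexcess reserves = Δreserves − Δrequired = +¥1188M − (+¥128.94M) = +¥1059.06 million.

+¥1059.06 million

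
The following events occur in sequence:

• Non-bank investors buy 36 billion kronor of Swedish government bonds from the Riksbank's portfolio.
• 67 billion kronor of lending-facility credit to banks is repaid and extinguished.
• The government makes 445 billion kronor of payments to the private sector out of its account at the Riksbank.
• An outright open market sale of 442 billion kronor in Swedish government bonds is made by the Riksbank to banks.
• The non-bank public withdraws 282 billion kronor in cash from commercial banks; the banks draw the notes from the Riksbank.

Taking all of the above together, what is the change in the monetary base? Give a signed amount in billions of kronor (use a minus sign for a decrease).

Riksbank balance sheet:
  Assets:      Securities −478B, Loans to banks −67B
  Liabilities: Bank reserves −382B, Currency in circulation +282B, Government deposits −445B
Monetary base = currency + reserves: +282B + (−382B) = -100 billion.

-100 billion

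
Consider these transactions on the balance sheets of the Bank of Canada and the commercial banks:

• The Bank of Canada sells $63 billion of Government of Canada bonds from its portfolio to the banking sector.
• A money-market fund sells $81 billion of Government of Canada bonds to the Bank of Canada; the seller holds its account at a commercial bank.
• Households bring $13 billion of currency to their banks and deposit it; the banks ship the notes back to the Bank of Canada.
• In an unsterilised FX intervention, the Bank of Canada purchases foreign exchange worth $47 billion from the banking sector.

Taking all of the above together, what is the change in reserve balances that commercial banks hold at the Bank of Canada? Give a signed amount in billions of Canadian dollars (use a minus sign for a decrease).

Bank of Canada balance sheet:
  Assets:      Securities +$18B, Foreign assets +$47B
  Liabilities: Bank reserves +$78B, Currency in circulation −$13B
Commercial banking system:
  Assets:      Reserves at CB +$78B, Securities +$63B, Foreign assets −$47B
  Liabilities: Checkable deposits +$94B
So the change in reserve balances that commercial banks hold at the Bank of Canada is +$78 billion.

+$78 billion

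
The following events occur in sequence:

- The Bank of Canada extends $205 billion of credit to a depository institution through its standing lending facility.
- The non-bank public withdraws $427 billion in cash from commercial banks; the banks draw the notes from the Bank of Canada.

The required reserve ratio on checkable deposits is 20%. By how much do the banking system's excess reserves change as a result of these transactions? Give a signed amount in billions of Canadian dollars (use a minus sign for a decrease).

-$136.6 billion

Discount-window loan $205 billion: reserves +$205B, deposits 0.
Currency withdrawal $427 billion: reserves −$427B, deposits −$427B.
Totals: Δreserves = −$222B, Δdeposits = −$427B.
Δrequired reserves = 20% × −$427B = −$85.4B.
Δexcess reserves = Δreserves − Δrequired = −$222B − (−$85.4B) = -$136.6 billion.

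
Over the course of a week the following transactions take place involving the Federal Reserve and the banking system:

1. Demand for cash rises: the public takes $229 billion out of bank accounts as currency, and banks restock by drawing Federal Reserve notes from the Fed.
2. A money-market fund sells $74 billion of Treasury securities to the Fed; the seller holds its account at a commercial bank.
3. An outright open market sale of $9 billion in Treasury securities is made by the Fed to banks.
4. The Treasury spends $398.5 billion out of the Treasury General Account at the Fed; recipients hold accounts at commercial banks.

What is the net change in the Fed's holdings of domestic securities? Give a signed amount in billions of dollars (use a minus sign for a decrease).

+$65 billion

Fed balance sheet:
  Assets:      Securities +$65B
  Liabilities: Bank reserves +$234.5B, Currency in circulation +$229B, Government deposits −$398.5B
Commercial banking system:
  Assets:      Reserves at CB +$234.5B, Securities +$9B
  Liabilities: Checkable deposits +$243.5B
So the change in the Fed's holdings of domestic securities is +$65 billion.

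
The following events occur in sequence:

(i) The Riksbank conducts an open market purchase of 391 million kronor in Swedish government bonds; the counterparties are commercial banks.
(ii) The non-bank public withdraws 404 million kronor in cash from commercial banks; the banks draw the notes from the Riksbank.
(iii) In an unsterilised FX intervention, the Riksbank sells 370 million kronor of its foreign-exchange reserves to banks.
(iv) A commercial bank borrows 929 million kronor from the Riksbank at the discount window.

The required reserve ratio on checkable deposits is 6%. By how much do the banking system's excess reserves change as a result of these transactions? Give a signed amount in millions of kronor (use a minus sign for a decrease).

OMO purchase (from banks) 391 million kronor: reserves +391M, deposits 0.
Currency withdrawal 404 million kronor: reserves −404M, deposits −404M.
FX sale 370 million kronor: reserves −370M, deposits 0.
Discount-window loan 929 million kronor: reserves +929M, deposits 0.
Totals: Δreserves = +546M, Δdeposits = −404M.
Δrequired reserves = 6% × −404M = −24.24M.
Δexcess reserves = Δreserves − Δrequired = +546M − (−24.24M) = +570.24 million.

+570.24 million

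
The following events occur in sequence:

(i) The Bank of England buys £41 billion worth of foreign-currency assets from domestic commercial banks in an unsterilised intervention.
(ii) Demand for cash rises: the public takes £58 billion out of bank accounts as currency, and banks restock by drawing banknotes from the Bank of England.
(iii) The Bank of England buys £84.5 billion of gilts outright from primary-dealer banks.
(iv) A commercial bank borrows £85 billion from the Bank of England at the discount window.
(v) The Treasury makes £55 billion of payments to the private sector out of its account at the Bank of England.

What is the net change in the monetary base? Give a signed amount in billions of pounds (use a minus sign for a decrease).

+£265.5 billion

FX purchase £41 billion: Bank of England balance sheet expands → +£41B.
Currency withdrawal £58 billion: just a shift between currency and reserves — both are base money → 0.
OMO purchase (from banks) £84.5 billion: Bank of England balance sheet expands → +£84.5B.
Discount-window loan £85 billion: Bank of England balance sheet expands → +£85B.
Government spending £55 billion: a non-base liability converts back to reserves → +£55B.
Net: 41 + 0 + 84.5 + 85 + 55 = +£265.5 billion.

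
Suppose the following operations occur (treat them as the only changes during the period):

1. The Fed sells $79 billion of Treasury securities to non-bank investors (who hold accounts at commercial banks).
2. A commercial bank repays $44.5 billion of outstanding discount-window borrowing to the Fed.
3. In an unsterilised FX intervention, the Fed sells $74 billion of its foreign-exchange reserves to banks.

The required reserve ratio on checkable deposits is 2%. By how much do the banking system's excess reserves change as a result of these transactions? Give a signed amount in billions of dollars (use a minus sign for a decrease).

-$195.92 billion

Asset sale (to non-banks) $79 billion: reserves −$79B, deposits −$79B.
Discount-window repayment $44.5 billion: reserves −$44.5B, deposits 0.
FX sale $74 billion: reserves −$74B, deposits 0.
Totals: Δreserves = −$197.5B, Δdeposits = −$79B.
Δrequired reserves = 2% × −$79B = −$1.58B.
Δexcess reserves = Δreserves − Δrequired = −$197.5B − (−$1.58B) = -$195.92 billion.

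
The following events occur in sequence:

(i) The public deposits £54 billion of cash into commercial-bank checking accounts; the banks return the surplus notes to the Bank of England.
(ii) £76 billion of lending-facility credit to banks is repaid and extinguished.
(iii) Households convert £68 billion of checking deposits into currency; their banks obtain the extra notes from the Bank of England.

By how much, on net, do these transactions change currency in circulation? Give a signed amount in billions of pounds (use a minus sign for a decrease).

Currency deposit £54 billion: notes return to the central bank → −£54B.
Discount-window repayment £76 billion: no currency enters or leaves circulation → 0.
Currency withdrawal £68 billion: notes leave the central bank → +£68B.
Net: −54 + 0 + 68 = +£14 billion.

+£14 billion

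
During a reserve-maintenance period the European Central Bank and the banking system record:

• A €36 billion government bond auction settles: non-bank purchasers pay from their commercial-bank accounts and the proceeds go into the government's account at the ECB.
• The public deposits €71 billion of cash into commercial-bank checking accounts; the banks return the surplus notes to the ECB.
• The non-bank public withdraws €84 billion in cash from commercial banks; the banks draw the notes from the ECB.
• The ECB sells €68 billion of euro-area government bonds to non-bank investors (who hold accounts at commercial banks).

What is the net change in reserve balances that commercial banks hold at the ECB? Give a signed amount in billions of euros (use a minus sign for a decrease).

-€117 billion

ECB balance sheet:
  Assets:      Securities −€68B
  Liabilities: Bank reserves −€117B, Currency in circulation +€13B, Government deposits +€36B
Commercial banking system:
  Assets:      Reserves at CB −€117B
  Liabilities: Checkable deposits −€117B
So the change in reserve balances that commercial banks hold at the ECB is -€117 billion.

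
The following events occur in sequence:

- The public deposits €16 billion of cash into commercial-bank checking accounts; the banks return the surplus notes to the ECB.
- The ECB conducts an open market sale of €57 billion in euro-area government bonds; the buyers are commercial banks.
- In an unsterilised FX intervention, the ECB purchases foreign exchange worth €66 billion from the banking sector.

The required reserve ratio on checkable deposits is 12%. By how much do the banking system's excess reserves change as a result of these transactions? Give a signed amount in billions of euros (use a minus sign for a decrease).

+€23.08 billion

Currency deposit €16 billion: reserves +€16B, deposits +€16B.
OMO sale (to banks) €57 billion: reserves −€57B, deposits 0.
FX purchase €66 billion: reserves +€66B, deposits 0.
Totals: Δreserves = +€25B, Δdeposits = +€16B.
Δrequired reserves = 12% × +€16B = +€1.92B.
Δexcess reserves = Δreserves − Δrequired = +€25B − (+€1.92B) = +€23.08 billion.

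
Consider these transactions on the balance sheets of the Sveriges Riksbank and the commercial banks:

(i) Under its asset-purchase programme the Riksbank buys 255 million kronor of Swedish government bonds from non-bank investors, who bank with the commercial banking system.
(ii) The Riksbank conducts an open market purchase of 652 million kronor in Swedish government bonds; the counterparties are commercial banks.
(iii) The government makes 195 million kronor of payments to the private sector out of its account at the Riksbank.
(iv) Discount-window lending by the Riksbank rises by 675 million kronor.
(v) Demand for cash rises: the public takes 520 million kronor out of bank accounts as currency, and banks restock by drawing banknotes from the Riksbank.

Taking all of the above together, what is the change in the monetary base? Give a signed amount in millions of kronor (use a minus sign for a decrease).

Asset purchase (from non-banks) 255 million kronor: Riksbank balance sheet expands → +255M.
OMO purchase (from banks) 652 million kronor: Riksbank balance sheet expands → +652M.
Government spending 195 million kronor: a non-base liability converts back to reserves → +195M.
Discount-window loan 675 million kronor: Riksbank balance sheet expands → +675M.
Currency withdrawal 520 million kronor: just a shift between currency and reserves — both are base money → 0.
Net: 255 + 652 + 195 + 675 + 0 = +1777 million.

+1777 million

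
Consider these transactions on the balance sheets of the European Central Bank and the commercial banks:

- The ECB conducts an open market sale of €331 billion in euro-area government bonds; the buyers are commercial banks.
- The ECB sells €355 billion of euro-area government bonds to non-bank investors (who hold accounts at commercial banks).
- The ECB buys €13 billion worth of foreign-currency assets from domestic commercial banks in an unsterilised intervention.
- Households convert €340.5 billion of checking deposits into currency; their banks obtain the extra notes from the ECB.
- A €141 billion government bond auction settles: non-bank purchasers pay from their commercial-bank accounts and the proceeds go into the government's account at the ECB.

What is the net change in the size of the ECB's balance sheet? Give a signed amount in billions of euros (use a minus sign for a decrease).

-€673 billion

OMO sale (to banks) €331 billion: an ECB asset is shed → −€331B.
Asset sale (to non-banks) €355 billion: an ECB asset is shed → −€355B.
FX purchase €13 billion: an ECB asset is acquired → +€13B.
Currency withdrawal €340.5 billion: only the composition of liabilities changes → 0.
Government account inflow €141 billion: only the composition of liabilities changes → 0.
Net: −331 − 355 + 13 + 0 + 0 = -€673 billion.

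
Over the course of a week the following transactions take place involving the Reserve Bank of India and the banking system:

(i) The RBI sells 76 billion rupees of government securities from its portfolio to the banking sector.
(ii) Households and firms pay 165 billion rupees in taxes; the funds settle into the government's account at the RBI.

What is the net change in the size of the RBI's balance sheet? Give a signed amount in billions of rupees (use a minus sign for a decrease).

-76 billion

OMO sale (to banks) 76 billion rupees: an RBI asset is shed → −76B.
Government account inflow 165 billion rupees: only the composition of liabilities changes → 0.
Net: −76 + 0 = -76 billion.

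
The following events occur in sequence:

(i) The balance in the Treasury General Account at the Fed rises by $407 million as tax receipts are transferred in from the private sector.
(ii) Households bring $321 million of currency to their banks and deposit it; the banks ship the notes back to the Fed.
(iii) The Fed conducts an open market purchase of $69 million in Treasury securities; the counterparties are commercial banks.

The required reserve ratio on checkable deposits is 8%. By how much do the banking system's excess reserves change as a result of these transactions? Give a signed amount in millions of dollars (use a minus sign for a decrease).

-$10.12 million

Government account inflow $407 million: reserves −$407M, deposits −$407M.
Currency deposit $321 million: reserves +$321M, deposits +$321M.
OMO purchase (from banks) $69 million: reserves +$69M, deposits 0.
Totals: Δreserves = −$17M, Δdeposits = −$86M.
Δrequired reserves = 8% × −$86M = −$6.88M.
Δexcess reserves = Δreserves − Δrequired = −$17M − (−$6.88M) = -$10.12 million.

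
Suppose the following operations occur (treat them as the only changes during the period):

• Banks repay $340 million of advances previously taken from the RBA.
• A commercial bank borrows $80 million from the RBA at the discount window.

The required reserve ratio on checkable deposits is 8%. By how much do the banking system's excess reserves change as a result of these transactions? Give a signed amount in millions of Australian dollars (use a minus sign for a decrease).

Discount-window repayment $340 million: reserves −$340M, deposits 0.
Discount-window loan $80 million: reserves +$80M, deposits 0.
Totals: Δreserves = −$260M, Δdeposits = 0.
Δrequired reserves = 8% × 0 = 0.
Δexcess reserves = Δreserves − Δrequired = −$260M − (0) = -$260 million.

-$260 million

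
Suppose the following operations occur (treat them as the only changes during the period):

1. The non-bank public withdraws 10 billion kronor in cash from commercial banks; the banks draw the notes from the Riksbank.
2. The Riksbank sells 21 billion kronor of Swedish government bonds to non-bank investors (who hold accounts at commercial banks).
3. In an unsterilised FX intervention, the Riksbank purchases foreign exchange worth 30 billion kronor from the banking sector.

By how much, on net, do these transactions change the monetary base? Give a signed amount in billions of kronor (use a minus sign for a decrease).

+9 billion

Currency withdrawal 10 billion kronor: just a shift between currency and reserves — both are base money → 0.
Asset sale (to non-banks) 21 billion kronor: Riksbank balance sheet contracts → −21B.
FX purchase 30 billion kronor: Riksbank balance sheet expands → +30B.
Net: 0 − 21 + 30 = +9 billion.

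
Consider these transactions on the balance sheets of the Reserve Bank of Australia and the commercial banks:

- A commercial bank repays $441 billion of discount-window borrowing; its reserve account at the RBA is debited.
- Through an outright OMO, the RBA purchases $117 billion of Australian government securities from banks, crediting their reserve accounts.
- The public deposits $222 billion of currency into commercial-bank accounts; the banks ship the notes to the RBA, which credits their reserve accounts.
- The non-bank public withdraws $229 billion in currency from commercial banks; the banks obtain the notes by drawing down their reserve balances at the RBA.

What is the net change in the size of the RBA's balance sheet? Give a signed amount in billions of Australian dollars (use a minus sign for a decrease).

Discount-window repayment $441 billion: an RBA asset is shed → −$441B.
OMO purchase (from banks) $117 billion: an RBA asset is acquired → +$117B.
Currency deposit $222 billion: only the composition of liabilities changes → 0.
Currency withdrawal $229 billion: only the composition of liabilities changes → 0.
Net: −441 + 117 + 0 + 0 = -$324 billion.

-$324 billion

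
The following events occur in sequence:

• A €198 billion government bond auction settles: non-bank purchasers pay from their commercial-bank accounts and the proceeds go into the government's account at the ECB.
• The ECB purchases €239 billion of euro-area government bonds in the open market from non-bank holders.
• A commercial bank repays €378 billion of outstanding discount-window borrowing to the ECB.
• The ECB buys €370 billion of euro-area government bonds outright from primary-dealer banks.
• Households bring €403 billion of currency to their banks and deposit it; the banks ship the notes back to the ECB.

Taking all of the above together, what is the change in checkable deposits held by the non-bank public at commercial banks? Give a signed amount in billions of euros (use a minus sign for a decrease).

ECB balance sheet:
  Assets:      Securities +€609B, Loans to banks −€378B
  Liabilities: Bank reserves +€436B, Currency in circulation −€403B, Government deposits +€198B
Commercial banking system:
  Assets:      Reserves at CB +€436B, Securities −€370B
  Liabilities: Checkable deposits +€444B, Borrowings from CB −€378B
So the change in checkable deposits held by the non-bank public at commercial banks is +€444 billion.

+€444 billion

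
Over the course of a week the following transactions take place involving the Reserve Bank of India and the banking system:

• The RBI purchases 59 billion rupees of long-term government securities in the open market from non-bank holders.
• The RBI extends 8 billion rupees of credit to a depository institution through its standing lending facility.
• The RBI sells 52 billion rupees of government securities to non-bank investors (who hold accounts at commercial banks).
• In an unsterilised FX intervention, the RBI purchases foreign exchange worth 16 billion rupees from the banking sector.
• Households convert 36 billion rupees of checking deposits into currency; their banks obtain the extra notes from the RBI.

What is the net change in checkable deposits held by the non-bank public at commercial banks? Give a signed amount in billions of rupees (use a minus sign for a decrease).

-29 billion

RBI balance sheet:
  Assets:      Securities +7B, Loans to banks +8B, Foreign assets +16B
  Liabilities: Bank reserves −5B, Currency in circulation +36B
Commercial banking system:
  Assets:      Reserves at CB −5B, Foreign assets −16B
  Liabilities: Checkable deposits −29B, Borrowings from CB +8B
So the change in checkable deposits held by the non-bank public at commercial banks is -29 billion.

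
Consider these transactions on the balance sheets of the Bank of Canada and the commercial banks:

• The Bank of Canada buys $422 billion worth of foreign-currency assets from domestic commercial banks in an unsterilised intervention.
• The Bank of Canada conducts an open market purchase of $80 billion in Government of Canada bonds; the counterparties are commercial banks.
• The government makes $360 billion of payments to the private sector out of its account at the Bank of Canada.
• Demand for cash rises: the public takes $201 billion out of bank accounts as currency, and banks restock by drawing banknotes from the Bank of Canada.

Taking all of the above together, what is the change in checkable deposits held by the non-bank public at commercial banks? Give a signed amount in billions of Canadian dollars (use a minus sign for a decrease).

FX purchase $422 billion: the counterparty is a bank, so public deposits are unchanged → 0.
OMO purchase (from banks) $80 billion: the counterparty is a bank, so public deposits are unchanged → 0.
Government spending $360 billion: non-bank counterparties' bank balances rise → +$360B.
Currency withdrawal $201 billion: non-bank counterparties' bank balances fall → −$201B.
Net: 0 + 0 + 360 − 201 = +$159 billion.

+$159 billion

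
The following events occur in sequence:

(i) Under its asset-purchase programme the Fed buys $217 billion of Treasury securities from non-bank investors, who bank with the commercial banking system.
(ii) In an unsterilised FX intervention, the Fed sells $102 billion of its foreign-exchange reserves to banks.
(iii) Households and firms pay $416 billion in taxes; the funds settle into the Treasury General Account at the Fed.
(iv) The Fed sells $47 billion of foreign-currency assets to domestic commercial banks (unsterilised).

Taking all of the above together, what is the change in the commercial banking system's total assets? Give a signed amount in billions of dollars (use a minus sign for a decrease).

-$199 billion

Asset purchase (from non-banks) $217 billion: bank balance sheets expand → +$217B.
FX sale $102 billion: just an asset swap on bank balance sheets → 0.
Government account inflow $416 billion: bank balance sheets shrink → −$416B.
FX sale $47 billion: just an asset swap on bank balance sheets → 0.
Net: 217 + 0 − 416 + 0 = -$199 billion.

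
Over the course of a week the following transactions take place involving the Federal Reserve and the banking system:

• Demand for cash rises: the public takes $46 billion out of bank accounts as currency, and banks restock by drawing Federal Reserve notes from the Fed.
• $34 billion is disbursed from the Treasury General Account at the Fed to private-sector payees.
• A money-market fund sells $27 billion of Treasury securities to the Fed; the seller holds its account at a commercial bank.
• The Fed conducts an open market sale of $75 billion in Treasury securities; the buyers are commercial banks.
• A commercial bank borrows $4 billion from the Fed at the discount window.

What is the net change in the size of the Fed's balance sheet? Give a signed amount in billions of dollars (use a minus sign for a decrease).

Currency withdrawal $46 billion: only the composition of liabilities changes → 0.
Government spending $34 billion: only the composition of liabilities changes → 0.
Asset purchase (from non-banks) $27 billion: a Fed asset is acquired → +$27B.
OMO sale (to banks) $75 billion: a Fed asset is shed → −$75B.
Discount-window loan $4 billion: a Fed asset is acquired → +$4B.
Net: 0 + 0 + 27 − 75 + 4 = -$44 billion.

-$44 billion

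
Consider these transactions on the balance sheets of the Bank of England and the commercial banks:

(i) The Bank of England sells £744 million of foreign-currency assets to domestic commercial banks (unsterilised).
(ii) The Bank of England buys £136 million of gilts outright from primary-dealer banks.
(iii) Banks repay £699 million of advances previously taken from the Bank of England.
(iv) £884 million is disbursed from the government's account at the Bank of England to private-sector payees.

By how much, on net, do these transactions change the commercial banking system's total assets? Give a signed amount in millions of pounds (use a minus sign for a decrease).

+£185 million

Bank of England balance sheet:
  Assets:      Securities +£136M, Loans to banks −£699M, Foreign assets −£744M
  Liabilities: Bank reserves −£423M, Government deposits −£884M
Commercial banking system:
  Assets:      Reserves at CB −£423M, Securities −£136M, Foreign assets +£744M
  Liabilities: Checkable deposits +£884M, Borrowings from CB −£699M
Change in total bank assets = +£185 million.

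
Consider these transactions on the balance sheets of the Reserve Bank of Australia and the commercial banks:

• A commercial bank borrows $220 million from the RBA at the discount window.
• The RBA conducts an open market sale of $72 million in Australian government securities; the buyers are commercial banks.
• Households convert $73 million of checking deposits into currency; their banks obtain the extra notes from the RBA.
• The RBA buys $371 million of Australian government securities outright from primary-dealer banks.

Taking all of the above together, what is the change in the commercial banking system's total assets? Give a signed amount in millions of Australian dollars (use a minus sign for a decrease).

Discount-window loan $220 million: bank balance sheets expand → +$220M.
OMO sale (to banks) $72 million: just an asset swap on bank balance sheets → 0.
Currency withdrawal $73 million: bank balance sheets shrink → −$73M.
OMO purchase (from banks) $371 million: just an asset swap on bank balance sheets → 0.
Net: 220 + 0 − 73 + 0 = +$147 million.

+$147 million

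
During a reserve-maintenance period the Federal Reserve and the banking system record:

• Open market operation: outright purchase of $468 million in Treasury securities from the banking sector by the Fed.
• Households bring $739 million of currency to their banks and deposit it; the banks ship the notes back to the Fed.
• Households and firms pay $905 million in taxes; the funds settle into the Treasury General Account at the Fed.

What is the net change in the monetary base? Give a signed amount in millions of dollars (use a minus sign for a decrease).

-$437 million

Fed balance sheet:
  Assets:      Securities +$468M
  Liabilities: Bank reserves +$302M, Currency in circulation −$739M, Government deposits +$905M
Monetary base = currency + reserves: −$739M + (+$302M) = -$437 million.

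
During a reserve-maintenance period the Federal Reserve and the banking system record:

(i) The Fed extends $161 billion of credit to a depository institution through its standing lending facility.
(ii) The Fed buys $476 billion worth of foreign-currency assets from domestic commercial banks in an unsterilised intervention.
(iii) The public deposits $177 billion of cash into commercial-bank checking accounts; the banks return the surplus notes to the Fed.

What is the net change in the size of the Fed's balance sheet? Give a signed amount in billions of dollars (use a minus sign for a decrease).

Fed balance sheet:
  Assets:      Loans to banks +$161B, Foreign assets +$476B
  Liabilities: Bank reserves +$814B, Currency in circulation −$177B
Change in total Fed assets = +$637 billion.

+$637 billion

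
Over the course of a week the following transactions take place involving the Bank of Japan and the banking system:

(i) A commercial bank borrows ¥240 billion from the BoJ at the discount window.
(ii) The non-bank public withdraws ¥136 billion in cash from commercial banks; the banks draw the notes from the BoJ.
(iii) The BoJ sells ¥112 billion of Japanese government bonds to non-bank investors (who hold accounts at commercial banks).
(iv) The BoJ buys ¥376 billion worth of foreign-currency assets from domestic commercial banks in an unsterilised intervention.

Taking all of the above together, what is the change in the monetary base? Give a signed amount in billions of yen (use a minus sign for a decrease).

BoJ balance sheet:
  Assets:      Securities −¥112B, Loans to banks +¥240B, Foreign assets +¥376B
  Liabilities: Bank reserves +¥368B, Currency in circulation +¥136B
Monetary base = currency + reserves: +¥136B + (+¥368B) = +¥504 billion.

+¥504 billion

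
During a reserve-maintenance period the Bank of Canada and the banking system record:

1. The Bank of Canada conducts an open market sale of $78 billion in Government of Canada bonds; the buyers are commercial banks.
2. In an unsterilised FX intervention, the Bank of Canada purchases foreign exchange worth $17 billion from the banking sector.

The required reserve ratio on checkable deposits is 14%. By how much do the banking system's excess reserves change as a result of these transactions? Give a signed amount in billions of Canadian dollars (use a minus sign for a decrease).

-$61 billion

OMO sale (to banks) $78 billion: reserves −$78B, deposits 0.
FX purchase $17 billion: reserves +$17B, deposits 0.
Totals: Δreserves = −$61B, Δdeposits = 0.
Δrequired reserves = 14% × 0 = 0.
Δexcess reserves = Δreserves − Δrequired = −$61B − (0) = -$61 billion.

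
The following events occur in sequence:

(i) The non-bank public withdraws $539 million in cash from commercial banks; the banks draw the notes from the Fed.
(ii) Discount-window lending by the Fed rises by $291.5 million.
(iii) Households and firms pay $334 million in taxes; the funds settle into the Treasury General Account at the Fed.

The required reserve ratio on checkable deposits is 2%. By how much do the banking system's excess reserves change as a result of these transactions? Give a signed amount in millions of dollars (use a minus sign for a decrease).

-$564.04 million

Currency withdrawal $539 million: reserves −$539M, deposits −$539M.
Discount-window loan $291.5 million: reserves +$291.5M, deposits 0.
Government account inflow $334 million: reserves −$334M, deposits −$334M.
Totals: Δreserves = −$581.5M, Δdeposits = −$873M.
Δrequired reserves = 2% × −$873M = −$17.46M.
Δexcess reserves = Δreserves − Δrequired = −$581.5M − (−$17.46M) = -$564.04 million.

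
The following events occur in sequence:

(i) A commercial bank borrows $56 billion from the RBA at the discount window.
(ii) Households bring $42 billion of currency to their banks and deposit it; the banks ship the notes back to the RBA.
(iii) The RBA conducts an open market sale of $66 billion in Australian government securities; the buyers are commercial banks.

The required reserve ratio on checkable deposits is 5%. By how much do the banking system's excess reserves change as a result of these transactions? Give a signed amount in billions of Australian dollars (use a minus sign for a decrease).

+$29.9 billion

Discount-window loan $56 billion: reserves +$56B, deposits 0.
Currency deposit $42 billion: reserves +$42B, deposits +$42B.
OMO sale (to banks) $66 billion: reserves −$66B, deposits 0.
Totals: Δreserves = +$32B, Δdeposits = +$42B.
Δrequired reserves = 5% × +$42B = +$2.1B.
Δexcess reserves = Δreserves − Δrequired = +$32B − (+$2.1B) = +$29.9 billion.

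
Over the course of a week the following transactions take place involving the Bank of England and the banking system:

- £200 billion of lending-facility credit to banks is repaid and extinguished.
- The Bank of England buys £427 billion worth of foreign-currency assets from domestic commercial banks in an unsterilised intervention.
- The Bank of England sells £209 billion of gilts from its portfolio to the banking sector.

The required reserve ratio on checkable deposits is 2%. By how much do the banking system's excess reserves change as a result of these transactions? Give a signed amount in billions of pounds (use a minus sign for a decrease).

+£18 billion

Discount-window repayment £200 billion: reserves −£200B, deposits 0.
FX purchase £427 billion: reserves +£427B, deposits 0.
OMO sale (to banks) £209 billion: reserves −£209B, deposits 0.
Totals: Δreserves = +£18B, Δdeposits = 0.
Δrequired reserves = 2% × 0 = 0.
Δexcess reserves = Δreserves − Δrequired = +£18B − (0) = +£18 billion.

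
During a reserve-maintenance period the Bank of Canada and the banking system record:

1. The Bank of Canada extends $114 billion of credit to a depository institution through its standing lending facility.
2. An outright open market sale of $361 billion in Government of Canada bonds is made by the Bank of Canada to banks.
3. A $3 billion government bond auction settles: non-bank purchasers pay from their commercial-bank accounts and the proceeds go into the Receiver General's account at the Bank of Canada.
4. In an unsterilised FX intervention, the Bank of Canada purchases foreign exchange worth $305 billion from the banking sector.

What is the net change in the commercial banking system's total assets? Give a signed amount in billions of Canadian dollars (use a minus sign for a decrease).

+$111 billion

Bank of Canada balance sheet:
  Assets:      Securities −$361B, Loans to banks +$114B, Foreign assets +$305B
  Liabilities: Bank reserves +$55B, Government deposits +$3B
Commercial banking system:
  Assets:      Reserves at CB +$55B, Securities +$361B, Foreign assets −$305B
  Liabilities: Checkable deposits −$3B, Borrowings from CB +$114B
Change in total bank assets = +$111 billion.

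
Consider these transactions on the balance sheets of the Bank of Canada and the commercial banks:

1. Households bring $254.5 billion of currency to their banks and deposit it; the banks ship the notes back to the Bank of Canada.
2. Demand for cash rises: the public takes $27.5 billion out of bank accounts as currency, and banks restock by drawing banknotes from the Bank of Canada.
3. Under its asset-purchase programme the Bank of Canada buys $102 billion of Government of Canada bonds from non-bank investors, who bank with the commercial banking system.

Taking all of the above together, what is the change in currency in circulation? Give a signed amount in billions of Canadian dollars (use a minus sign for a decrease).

Currency deposit $254.5 billion: notes return to the central bank → −$254.5B.
Currency withdrawal $27.5 billion: notes leave the central bank → +$27.5B.
Asset purchase (from non-banks) $102 billion: no currency enters or leaves circulation → 0.
Net: −254.5 + 27.5 + 0 = -$227 billion.

-$227 billion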